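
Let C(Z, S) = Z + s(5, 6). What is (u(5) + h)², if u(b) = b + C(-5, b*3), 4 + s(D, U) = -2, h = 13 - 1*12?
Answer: 25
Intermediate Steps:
h = 1 (h = 13 - 12 = 1)
s(D, U) = -6 (s(D, U) = -4 - 2 = -6)
C(Z, S) = -6 + Z (C(Z, S) = Z - 6 = -6 + Z)
u(b) = -11 + b (u(b) = b + (-6 - 5) = b - 11 = -11 + b)
(u(5) + h)² = ((-11 + 5) + 1)² = (-6 + 1)² = (-5)² = 25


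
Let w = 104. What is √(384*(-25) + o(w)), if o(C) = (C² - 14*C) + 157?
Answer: I*√83 ≈ 9.1104*I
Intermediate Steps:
o(C) = 157 + C² - 14*C
√(384*(-25) + o(w)) = √(384*(-25) + (157 + 104² - 14*104)) = √(-9600 + (157 + 10816 - 1456)) = √(-9600 + 9517) = √(-83) = I*√83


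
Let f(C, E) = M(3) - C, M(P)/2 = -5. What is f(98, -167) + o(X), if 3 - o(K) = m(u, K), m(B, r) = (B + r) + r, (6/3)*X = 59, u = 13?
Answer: -177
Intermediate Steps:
M(P) = -10 (M(P) = 2*(-5) = -10)
X = 59/2 (X = (½)*59 = 59/2 ≈ 29.500)
f(C, E) = -10 - C
m(B, r) = B + 2*r
o(K) = -10 - 2*K (o(K) = 3 - (13 + 2*K) = 3 + (-13 - 2*K) = -10 - 2*K)
f(98, -167) + o(X) = (-10 - 1*98) + (-10 - 2*59/2) = (-10 - 98) + (-10 - 59) = -108 - 69 = -177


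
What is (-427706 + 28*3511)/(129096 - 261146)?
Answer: 164699/66025 ≈ 2.4945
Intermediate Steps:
(-427706 + 28*3511)/(129096 - 261146) = (-427706 + 98308)/(-132050) = -329398*(-1/132050) = 164699/66025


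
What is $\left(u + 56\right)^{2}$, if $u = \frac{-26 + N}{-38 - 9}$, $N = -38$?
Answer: $\frac{7268416}{2209} \approx 3290.4$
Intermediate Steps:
$u = \frac{64}{47}$ ($u = \frac{-26 - 38}{-38 - 9} = - \frac{64}{-47} = \left(-64\right) \left(- \frac{1}{47}\right) = \frac{64}{47} \approx 1.3617$)
$\left(u + 56\right)^{2} = \left(\frac{64}{47} + 56\right)^{2} = \left(\frac{2696}{47}\right)^{2} = \frac{7268416}{2209}$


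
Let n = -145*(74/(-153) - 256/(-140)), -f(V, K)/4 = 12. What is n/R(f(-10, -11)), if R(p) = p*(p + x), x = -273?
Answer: -104429/8250984 ≈ -0.012657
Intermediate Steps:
f(V, K) = -48 (f(V, K) = -4*12 = -48)
n = -208858/1071 (n = -145*(74*(-1/153) - 256*(-1/140)) = -145*(-74/153 + 64/35) = -145*7202/5355 = -208858/1071 ≈ -195.01)
R(p) = p*(-273 + p) (R(p) = p*(p - 273) = p*(-273 + p))
n/R(f(-10, -11)) = -208858*(-1/(48*(-273 - 48)))/1071 = -208858/(1071*((-48*(-321)))) = -208858/1071/15408 = -208858/1071*1/15408 = -104429/8250984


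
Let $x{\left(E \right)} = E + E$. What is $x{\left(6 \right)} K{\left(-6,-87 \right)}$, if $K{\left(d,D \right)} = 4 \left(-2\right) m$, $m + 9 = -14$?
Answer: $2208$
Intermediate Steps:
$m = -23$ ($m = -9 - 14 = -23$)
$x{\left(E \right)} = 2 E$
$K{\left(d,D \right)} = 184$ ($K{\left(d,D \right)} = 4 \left(-2\right) \left(-23\right) = \left(-8\right) \left(-23\right) = 184$)
$x{\left(6 \right)} K{\left(-6,-87 \right)} = 2 \cdot 6 \cdot 184 = 12 \cdot 184 = 2208$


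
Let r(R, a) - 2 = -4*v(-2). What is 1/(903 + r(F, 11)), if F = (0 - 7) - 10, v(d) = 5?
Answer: 1/885 ≈ 0.0011299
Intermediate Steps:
F = -17 (F = -7 - 10 = -17)
r(R, a) = -18 (r(R, a) = 2 - 4*5 = 2 - 20 = -18)
1/(903 + r(F, 11)) = 1/(903 - 18) = 1/885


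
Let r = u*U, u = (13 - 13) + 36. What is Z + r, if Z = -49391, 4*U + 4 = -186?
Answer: -51101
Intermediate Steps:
U = -95/2 (U = -1 + (¼)*(-186) = -1 - 93/2 = -95/2 ≈ -47.500)
u = 36 (u = 0 + 36 = 36)
r = -1710 (r = 36*(-95/2) = -1710)
Z + r = -49391 - 1710 = -51101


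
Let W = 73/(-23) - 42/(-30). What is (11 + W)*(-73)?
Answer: -77453/115 ≈ -673.50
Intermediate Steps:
W = -204/115 (W = 73*(-1/23) - 42*(-1/30) = -73/23 + 7/5 = -204/115 ≈ -1.7739)
(11 + W)*(-73) = (11 - 204/115)*(-73) = (1061/115)*(-73) = -77453/115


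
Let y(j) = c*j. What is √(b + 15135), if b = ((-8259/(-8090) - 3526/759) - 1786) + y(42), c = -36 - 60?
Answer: √351145978651108410/6140310 ≈ 96.506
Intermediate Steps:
c = -96
y(j) = -96*j
b = -35746580339/6140310 (b = ((-8259/(-8090) - 3526/759) - 1786) - 96*42 = ((-8259*(-1/8090) - 3526*1/759) - 1786) - 4032 = ((8259/8090 - 3526/759) - 1786) - 4032 = (-22256759/6140310 - 1786) - 4032 = -10988850419/6140310 - 4032 = -35746580339/6140310 ≈ -5821.6)
√(b + 15135) = √(-35746580339/6140310 + 15135) = √(57187011511/6140310) = √351145978651108410/6140310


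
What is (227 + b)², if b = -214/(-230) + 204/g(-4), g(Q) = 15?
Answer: 771506176/13225 ≈ 58337.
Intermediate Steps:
b = 1671/115 (b = -214/(-230) + 204/15 = -214*(-1/230) + 204*(1/15) = 107/115 + 68/5 = 1671/115 ≈ 14.530)
(227 + b)² = (227 + 1671/115)² = (27776/115)² = 771506176/13225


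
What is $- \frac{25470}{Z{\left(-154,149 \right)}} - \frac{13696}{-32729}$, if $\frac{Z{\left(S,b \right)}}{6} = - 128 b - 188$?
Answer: $\frac{26847971}{42024036} \approx 0.63887$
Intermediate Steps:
$Z{\left(S,b \right)} = -1128 - 768 b$ ($Z{\left(S,b \right)} = 6 \left(- 128 b - 188\right) = 6 \left(-188 - 128 b\right) = -1128 - 768 b$)
$- \frac{25470}{Z{\left(-154,149 \right)}} - \frac{13696}{-32729} = - \frac{25470}{-1128 - 114432} - \frac{13696}{-32729} = - \frac{25470}{-1128 - 114432} - - \frac{13696}{32729} = - \frac{25470}{-115560} + \frac{13696}{32729} = \left(-25470\right) \left(- \frac{1}{115560}\right) + \frac{13696}{32729} = \frac{283}{1284} + \frac{13696}{32729} = \frac{26847971}{42024036}$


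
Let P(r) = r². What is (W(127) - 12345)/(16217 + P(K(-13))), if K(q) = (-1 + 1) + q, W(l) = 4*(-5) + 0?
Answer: -12365/16386 ≈ -0.75461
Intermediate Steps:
W(l) = -20 (W(l) = -20 + 0 = -20)
K(q) = q (K(q) = 0 + q = q)
(W(127) - 12345)/(16217 + P(K(-13))) = (-20 - 12345)/(16217 + (-13)²) = -12365/(16217 + 169) = -12365/16386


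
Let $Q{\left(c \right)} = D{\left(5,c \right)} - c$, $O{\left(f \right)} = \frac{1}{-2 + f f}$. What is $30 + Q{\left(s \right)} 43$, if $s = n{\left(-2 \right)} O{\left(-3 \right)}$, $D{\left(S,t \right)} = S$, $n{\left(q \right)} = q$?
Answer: $\frac{1801}{7} \approx 257.29$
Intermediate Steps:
$O{\left(f \right)} = \frac{1}{-2 + f^{2}}$
$s = - \frac{2}{7}$ ($s = - \frac{2}{-2 + \left(-3\right)^{2}} = - \frac{2}{-2 + 9} = - \frac{2}{7} \approx -0.28571$)
$Q{\left(c \right)} = 5 - c$
$30 + Q{\left(s \right)} 43 = 30 + \left(5 - - \frac{2}{7}\right) 43 = 30 + \left(5 + \frac{2}{7}\right) 43 = 30 + \frac{37}{7} \cdot 43 = 30 + \frac{1591}{7} = \frac{1801}{7}$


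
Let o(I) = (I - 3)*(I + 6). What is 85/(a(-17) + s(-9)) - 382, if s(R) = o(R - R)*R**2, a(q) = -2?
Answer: -111561/292 ≈ -382.06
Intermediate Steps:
o(I) = (-3 + I)*(6 + I)
s(R) = -18*R**2 (s(R) = (-18 + (R - R)**2 + 3*(R - R))*R**2 = (-18 + 0**2 + 3*0)*R**2 = (-18 + 0 + 0)*R**2 = -18*R**2)
85/(a(-17) + s(-9)) - 382 = 85/(-2 - 18*(-9)**2) - 382 = 85/(-2 - 18*81) - 382 = 85/(-2 - 1458) - 382 = 85/(-1460) - 382 = -1/1460*85 - 382 = -17/292 - 382 = -111561/292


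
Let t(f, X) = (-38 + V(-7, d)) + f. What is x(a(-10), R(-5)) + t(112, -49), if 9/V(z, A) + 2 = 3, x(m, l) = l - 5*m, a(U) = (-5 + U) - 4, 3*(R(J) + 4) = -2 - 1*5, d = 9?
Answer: 515/3 ≈ 171.67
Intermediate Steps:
R(J) = -19/3 (R(J) = -4 + (-2 - 1*5)/3 = -4 + (-2 - 5)/3 = -4 + (1/3)*(-7) = -4 - 7/3 = -19/3)
a(U) = -9 + U
V(z, A) = 9 (V(z, A) = 9/(-2 + 3) = 9/1 = 9*1 = 9)
t(f, X) = -29 + f (t(f, X) = (-38 + 9) + f = -29 + f)
x(a(-10), R(-5)) + t(112, -49) = (-19/3 - 5*(-9 - 10)) + (-29 + 112) = (-19/3 - 5*(-19)) + 83 = (-19/3 + 95) + 83 = 266/3 + 83 = 515/3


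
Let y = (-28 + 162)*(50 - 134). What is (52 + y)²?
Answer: 125529616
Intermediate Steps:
y = -11256 (y = 134*(-84) = -11256)
(52 + y)² = (52 - 11256)² = (-11204)² = 125529616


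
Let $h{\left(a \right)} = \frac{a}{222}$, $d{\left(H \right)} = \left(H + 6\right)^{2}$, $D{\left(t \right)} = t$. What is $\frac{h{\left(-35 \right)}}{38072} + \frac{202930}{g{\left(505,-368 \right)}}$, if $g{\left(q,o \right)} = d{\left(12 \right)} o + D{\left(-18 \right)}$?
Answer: $- \frac{57172176229}{33596636400} \approx -1.7017$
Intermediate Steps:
$d{\left(H \right)} = \left(6 + H\right)^{2}$
$h{\left(a \right)} = \frac{a}{222}$ ($h{\left(a \right)} = a \frac{1}{222} = \frac{a}{222}$)
$g{\left(q,o \right)} = -18 + 324 o$ ($g{\left(q,o \right)} = \left(6 + 12\right)^{2} o - 18 = 18^{2} o - 18 = 324 o - 18 = -18 + 324 o$)
$\frac{h{\left(-35 \right)}}{38072} + \frac{202930}{g{\left(505,-368 \right)}} = \frac{\frac{1}{222} \left(-35\right)}{38072} + \frac{202930}{-18 + 324 \left(-368\right)} = \left(- \frac{35}{222}\right) \frac{1}{38072} + \frac{202930}{-18 - 119232} = - \frac{35}{8451984} + \frac{202930}{-119250} = - \frac{35}{8451984} + 202930 \left(- \frac{1}{119250}\right) = - \frac{35}{8451984} - \frac{20293}{11925} = - \frac{57172176229}{33596636400}$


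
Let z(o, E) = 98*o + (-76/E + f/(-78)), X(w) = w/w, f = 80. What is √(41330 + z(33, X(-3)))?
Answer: 28*√86307/39 ≈ 210.92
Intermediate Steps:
X(w) = 1
z(o, E) = -40/39 - 76/E + 98*o (z(o, E) = 98*o + (-76/E + 80/(-78)) = 98*o + (-76/E + 80*(-1/78)) = 98*o + (-76/E - 40/39) = 98*o + (-40/39 - 76/E) = -40/39 - 76/E + 98*o)
√(41330 + z(33, X(-3))) = √(41330 + (-40/39 - 76/1 + 98*33)) = √(41330 + (-40/39 - 76*1 + 3234)) = √(41330 + (-40/39 - 76 + 3234)) = √(41330 + 123122/39) = √(1734992/39) = 28*√86307/39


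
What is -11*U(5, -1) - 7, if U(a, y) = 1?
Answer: -18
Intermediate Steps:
-11*U(5, -1) - 7 = -11*1 - 7 = -11 - 7 = -18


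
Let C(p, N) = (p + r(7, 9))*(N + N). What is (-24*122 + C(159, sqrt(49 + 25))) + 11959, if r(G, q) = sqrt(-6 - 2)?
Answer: 9031 + 318*sqrt(74) + 8*I*sqrt(37) ≈ 11767.0 + 48.662*I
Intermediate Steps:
r(G, q) = 2*I*sqrt(2) (r(G, q) = sqrt(-8) = 2*I*sqrt(2))
C(p, N) = 2*N*(p + 2*I*sqrt(2)) (C(p, N) = (p + 2*I*sqrt(2))*(N + N) = (p + 2*I*sqrt(2))*(2*N) = 2*N*(p + 2*I*sqrt(2)))
(-24*122 + C(159, sqrt(49 + 25))) + 11959 = (-24*122 + 2*sqrt(49 + 25)*(159 + 2*I*sqrt(2))) + 11959 = (-2928 + 2*sqrt(74)*(159 + 2*I*sqrt(2))) + 11959 = 9031 + 2*sqrt(74)*(159 + 2*I*sqrt(2))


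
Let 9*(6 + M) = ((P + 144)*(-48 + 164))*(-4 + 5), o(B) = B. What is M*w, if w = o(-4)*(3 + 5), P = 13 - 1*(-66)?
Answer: -826048/9 ≈ -91783.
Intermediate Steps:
P = 79 (P = 13 + 66 = 79)
w = -32 (w = -4*(3 + 5) = -4*8 = -32)
M = 25814/9 (M = -6 + (((79 + 144)*(-48 + 164))*(-4 + 5))/9 = -6 + ((223*116)*1)/9 = -6 + (25868*1)/9 = -6 + (⅑)*25868 = -6 + 25868/9 = 25814/9 ≈ 2868.2)
M*w = (25814/9)*(-32) = -826048/9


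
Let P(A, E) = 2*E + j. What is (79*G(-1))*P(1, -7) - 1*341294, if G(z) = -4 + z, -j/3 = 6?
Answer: -328654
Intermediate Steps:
j = -18 (j = -3*6 = -18)
P(A, E) = -18 + 2*E (P(A, E) = 2*E - 18 = -18 + 2*E)
(79*G(-1))*P(1, -7) - 1*341294 = (79*(-4 - 1))*(-18 + 2*(-7)) - 1*341294 = (79*(-5))*(-18 - 14) - 341294 = -395*(-32) - 341294 = 12640 - 341294 = -328654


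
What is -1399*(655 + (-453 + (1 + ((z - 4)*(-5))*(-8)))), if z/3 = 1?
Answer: -228037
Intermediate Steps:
z = 3 (z = 3*1 = 3)
-1399*(655 + (-453 + (1 + ((z - 4)*(-5))*(-8)))) = -1399*(655 + (-453 + (1 + ((3 - 4)*(-5))*(-8)))) = -1399*(655 + (-453 + (1 - 1*(-5)*(-8)))) = -1399*(655 + (-453 + (1 + 5*(-8)))) = -1399*(655 + (-453 + (1 - 40))) = -1399*(655 + (-453 - 39)) = -1399*(655 - 492) = -1399*163 = -228037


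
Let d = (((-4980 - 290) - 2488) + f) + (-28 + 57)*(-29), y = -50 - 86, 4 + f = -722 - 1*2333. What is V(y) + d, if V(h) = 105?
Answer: -11553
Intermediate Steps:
f = -3059 (f = -4 + (-722 - 1*2333) = -4 + (-722 - 2333) = -4 - 3055 = -3059)
y = -136
d = -11658 (d = (((-4980 - 290) - 2488) - 3059) + (-28 + 57)*(-29) = ((-5270 - 2488) - 3059) + 29*(-29) = (-7758 - 3059) - 841 = -10817 - 841 = -11658)
V(y) + d = 105 - 11658 = -11553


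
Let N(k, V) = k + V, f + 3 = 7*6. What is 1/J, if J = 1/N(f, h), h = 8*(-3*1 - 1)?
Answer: 7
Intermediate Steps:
h = -32 (h = 8*(-3 - 1) = 8*(-4) = -32)
f = 39 (f = -3 + 7*6 = -3 + 42 = 39)
N(k, V) = V + k
J = ⅐ (J = 1/(-32 + 39) = 1/7 = ⅐ ≈ 0.14286)
1/J = 1/(⅐) = 7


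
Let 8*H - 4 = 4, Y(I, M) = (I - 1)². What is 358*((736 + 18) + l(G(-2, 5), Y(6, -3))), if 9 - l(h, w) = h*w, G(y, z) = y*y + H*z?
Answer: 192604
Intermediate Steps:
Y(I, M) = (-1 + I)²
H = 1 (H = ½ + (⅛)*4 = ½ + ½ = 1)
G(y, z) = z + y² (G(y, z) = y*y + 1*z = y² + z = z + y²)
l(h, w) = 9 - h*w
358*((736 + 18) + l(G(-2, 5), Y(6, -3))) = 358*((736 + 18) + (9 - (5 + (-2)²)*(-1 + 6)²)) = 358*(754 + (9 - 1*(5 + 4)*5²)) = 358*(754 + (9 - 1*9*25)) = 358*(754 + (9 - 225)) = 358*(754 - 216) = 358*538 = 192604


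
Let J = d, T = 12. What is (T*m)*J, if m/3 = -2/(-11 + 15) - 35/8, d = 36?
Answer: -6318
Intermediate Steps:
J = 36
m = -117/8 (m = 3*(-2/(-11 + 15) - 35/8) = 3*(-2/4 - 35*1/8) = 3*(-2*1/4 - 35/8) = 3*(-1/2 - 35/8) = 3*(-39/8) = -117/8 ≈ -14.625)
(T*m)*J = (12*(-117/8))*36 = -351/2*36 = -6318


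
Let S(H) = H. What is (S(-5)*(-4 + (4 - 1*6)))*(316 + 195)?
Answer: 15330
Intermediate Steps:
(S(-5)*(-4 + (4 - 1*6)))*(316 + 195) = (-5*(-4 + (4 - 1*6)))*(316 + 195) = -5*(-4 + (4 - 6))*511 = -5*(-4 - 2)*511 = -5*(-6)*511 = 30*511 = 15330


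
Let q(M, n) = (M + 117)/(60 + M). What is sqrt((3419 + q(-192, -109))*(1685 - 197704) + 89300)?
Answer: I*sqrt(324382141149)/22 ≈ 25888.0*I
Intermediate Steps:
q(M, n) = (117 + M)/(60 + M)
sqrt((3419 + q(-192, -109))*(1685 - 197704) + 89300) = sqrt((3419 + (117 - 192)/(60 - 192))*(1685 - 197704) + 89300) = sqrt((3419 - 75/(-132))*(-196019) + 89300) = sqrt((3419 - 1/132*(-75))*(-196019) + 89300) = sqrt((3419 + 25/44)*(-196019) + 89300) = sqrt((150461/44)*(-196019) + 89300) = sqrt(-29493214759/44 + 89300) = sqrt(-29489285559/44) = I*sqrt(324382141149)/22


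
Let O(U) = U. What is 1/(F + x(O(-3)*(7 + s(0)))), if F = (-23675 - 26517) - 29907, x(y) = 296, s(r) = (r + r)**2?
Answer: -1/79803 ≈ -1.2531e-5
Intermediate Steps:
s(r) = 4*r**2 (s(r) = (2*r)**2 = 4*r**2)
F = -80099 (F = -50192 - 29907 = -80099)
1/(F + x(O(-3)*(7 + s(0)))) = 1/(-80099 + 296) = 1/(-79803) = -1/79803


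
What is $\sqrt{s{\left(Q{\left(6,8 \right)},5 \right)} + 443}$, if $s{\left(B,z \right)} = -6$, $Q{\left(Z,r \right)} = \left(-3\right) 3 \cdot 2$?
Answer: $\sqrt{437} \approx 20.905$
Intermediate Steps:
$Q{\left(Z,r \right)} = -18$ ($Q{\left(Z,r \right)} = \left(-9\right) 2 = -18$)
$\sqrt{s{\left(Q{\left(6,8 \right)},5 \right)} + 443} = \sqrt{-6 + 443} = \sqrt{437}$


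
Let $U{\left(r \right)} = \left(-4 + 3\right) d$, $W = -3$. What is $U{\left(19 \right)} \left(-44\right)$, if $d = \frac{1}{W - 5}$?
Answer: $- \frac{11}{2} \approx -5.5$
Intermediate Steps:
$d = - \frac{1}{8}$ ($d = \frac{1}{-3 - 5} = \frac{1}{-8} = - \frac{1}{8} \approx -0.125$)
$U{\left(r \right)} = \frac{1}{8}$ ($U{\left(r \right)} = \left(-4 + 3\right) \left(- \frac{1}{8}\right) = \left(-1\right) \left(- \frac{1}{8}\right) = \frac{1}{8}$)
$U{\left(19 \right)} \left(-44\right) = \frac{1}{8} \left(-44\right) = - \frac{11}{2}$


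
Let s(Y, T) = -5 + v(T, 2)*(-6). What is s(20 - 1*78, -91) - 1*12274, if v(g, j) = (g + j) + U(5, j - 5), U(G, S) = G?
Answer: -11775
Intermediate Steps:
v(g, j) = 5 + g + j (v(g, j) = (g + j) + 5 = 5 + g + j)
s(Y, T) = -47 - 6*T (s(Y, T) = -5 + (5 + T + 2)*(-6) = -5 + (7 + T)*(-6) = -5 + (-42 - 6*T) = -47 - 6*T)
s(20 - 1*78, -91) - 1*12274 = (-47 - 6*(-91)) - 1*12274 = (-47 + 546) - 12274 = 499 - 12274 = -11775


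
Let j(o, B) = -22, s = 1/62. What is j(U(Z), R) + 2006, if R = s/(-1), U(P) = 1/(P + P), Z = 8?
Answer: 1984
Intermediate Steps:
U(P) = 1/(2*P)
s = 1/62 ≈ 0.016129
R = -1/62 (R = (1/62)/(-1) = (1/62)*(-1) = -1/62 ≈ -0.016129)
j(U(Z), R) + 2006 = -22 + 2006 = 1984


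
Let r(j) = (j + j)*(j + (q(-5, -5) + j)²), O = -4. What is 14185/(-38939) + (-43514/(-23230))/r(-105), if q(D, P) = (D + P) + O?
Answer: -21144748212601/58043984233200 ≈ -0.36429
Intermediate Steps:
q(D, P) = -4 + D + P (q(D, P) = (D + P) - 4 = -4 + D + P)
r(j) = 2*j*(j + (-14 + j)²) (r(j) = (j + j)*(j + ((-4 - 5 - 5) + j)²) = (2*j)*(j + (-14 + j)²) = 2*j*(j + (-14 + j)²))
14185/(-38939) + (-43514/(-23230))/r(-105) = 14185/(-38939) + (-43514/(-23230))/((2*(-105)*(-105 + (-14 - 105)²))) = 14185*(-1/38939) + (-43514*(-1/23230))/((2*(-105)*(-105 + (-119)²))) = -14185/38939 + 21757/(11615*((2*(-105)*(-105 + 14161)))) = -14185/38939 + 21757/(11615*((2*(-105)*14056))) = -14185/38939 + (21757/11615)/(-2951760) = -14185/38939 + (21757/11615)*(-1/2951760) = -14185/38939 - 21757/34284692400 = -21144748212601/58043984233200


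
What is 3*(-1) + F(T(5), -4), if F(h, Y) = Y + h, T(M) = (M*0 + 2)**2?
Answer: -3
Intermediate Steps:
T(M) = 4 (T(M) = (0 + 2)**2 = 2**2 = 4)
3*(-1) + F(T(5), -4) = 3*(-1) + (-4 + 4) = -3 + 0 = -3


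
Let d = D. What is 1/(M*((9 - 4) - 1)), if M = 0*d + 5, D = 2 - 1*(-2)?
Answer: 1/20 ≈ 0.050000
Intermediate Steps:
D = 4 (D = 2 + 2 = 4)
d = 4
M = 5 (M = 0*4 + 5 = 0 + 5 = 5)
1/(M*((9 - 4) - 1)) = 1/(5*((9 - 4) - 1)) = 1/(5*(5 - 1)) = 1/(5*4) = 1/20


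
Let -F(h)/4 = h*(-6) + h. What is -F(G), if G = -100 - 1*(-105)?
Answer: -100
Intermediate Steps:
G = 5 (G = -100 + 105 = 5)
F(h) = 20*h (F(h) = -4*(h*(-6) + h) = -4*(-6*h + h) = -(-20)*h = 20*h)
-F(G) = -20*5 = -1*100 = -100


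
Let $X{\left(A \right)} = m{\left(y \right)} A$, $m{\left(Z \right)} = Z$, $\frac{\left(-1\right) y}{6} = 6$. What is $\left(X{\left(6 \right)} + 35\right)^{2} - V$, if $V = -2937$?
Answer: $35698$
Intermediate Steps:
$y = -36$ ($y = \left(-6\right) 6 = -36$)
$X{\left(A \right)} = - 36 A$
$\left(X{\left(6 \right)} + 35\right)^{2} - V = \left(\left(-36\right) 6 + 35\right)^{2} - -2937 = \left(-216 + 35\right)^{2} + 2937 = \left(-181\right)^{2} + 2937 = 32761 + 2937 = 35698$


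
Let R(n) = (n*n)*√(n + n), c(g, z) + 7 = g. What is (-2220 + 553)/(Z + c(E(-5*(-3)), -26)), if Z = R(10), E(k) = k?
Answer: 1667/24992 - 41675*√5/24992 ≈ -3.6620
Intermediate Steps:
c(g, z) = -7 + g
R(n) = √2*n^(5/2) (R(n) = n²*√(2*n) = n²*(√2*√n) = √2*n^(5/2))
Z = 200*√5 (Z = √2*10^(5/2) = √2*(100*√10) = 200*√5 ≈ 447.21)
(-2220 + 553)/(Z + c(E(-5*(-3)), -26)) = (-2220 + 553)/(200*√5 + (-7 - 5*(-3))) = -1667/(200*√5 + (-7 + 15)) = -1667/(200*√5 + 8) = -1667/(8 + 200*√5)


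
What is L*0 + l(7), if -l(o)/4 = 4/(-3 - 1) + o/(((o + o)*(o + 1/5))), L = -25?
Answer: 67/18 ≈ 3.7222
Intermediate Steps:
l(o) = 4 - 2/(⅕ + o) (l(o) = -4*(4/(-3 - 1) + o/(((o + o)*(o + 1/5)))) = -4*(4/(-4) + o/(((2*o)*(o + 1*(⅕))))) = -4*(4*(-¼) + o/(((2*o)*(o + ⅕)))) = -4*(-1 + o/(((2*o)*(⅕ + o)))) = -4*(-1 + o/((2*o*(⅕ + o)))) = -4*(-1 + o*(1/(2*o*(⅕ + o)))) = -4*(-1 + 1/(2*(⅕ + o))) = 4 - 2/(⅕ + o))
L*0 + l(7) = -25*0 + 2*(-3 + 10*7)/(1 + 5*7) = 0 + 2*(-3 + 70)/(1 + 35) = 0 + 2*67/36 = 0 + 2*(1/36)*67 = 0 + 67/18 = 67/18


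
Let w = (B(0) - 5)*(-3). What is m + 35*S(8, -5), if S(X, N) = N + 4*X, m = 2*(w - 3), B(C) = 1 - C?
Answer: 963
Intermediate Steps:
w = 12 (w = ((1 - 1*0) - 5)*(-3) = ((1 + 0) - 5)*(-3) = (1 - 5)*(-3) = -4*(-3) = 12)
m = 18 (m = 2*(12 - 3) = 2*9 = 18)
m + 35*S(8, -5) = 18 + 35*(-5 + 4*8) = 18 + 35*(-5 + 32) = 18 + 35*27 = 18 + 945 = 963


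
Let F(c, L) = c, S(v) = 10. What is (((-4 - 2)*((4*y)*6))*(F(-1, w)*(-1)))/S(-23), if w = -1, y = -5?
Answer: 72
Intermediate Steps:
(((-4 - 2)*((4*y)*6))*(F(-1, w)*(-1)))/S(-23) = (((-4 - 2)*((4*(-5))*6))*(-1*(-1)))/10 = (-(-120)*6*1)*(⅒) = (-6*(-120)*1)*(⅒) = (720*1)*(⅒) = 720*(⅒) = 72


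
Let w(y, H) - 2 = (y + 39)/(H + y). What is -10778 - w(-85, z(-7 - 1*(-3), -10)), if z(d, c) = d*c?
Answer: -485146/45 ≈ -10781.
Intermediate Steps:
z(d, c) = c*d
w(y, H) = 2 + (39 + y)/(H + y) (w(y, H) = 2 + (y + 39)/(H + y) = 2 + (39 + y)/(H + y))
-10778 - w(-85, z(-7 - 1*(-3), -10)) = -10778 - (39 + 2*(-10*(-7 - 1*(-3))) + 3*(-85))/(-10*(-7 - 1*(-3)) - 85) = -10778 - (39 + 2*(-10*(-7 + 3)) - 255)/(-10*(-7 + 3) - 85) = -10778 - (39 + 2*(-10*(-4)) - 255)/(-10*(-4) - 85) = -10778 - (39 + 2*40 - 255)/(40 - 85) = -10778 - (39 + 80 - 255)/(-45) = -10778 - (-1)*(-136)/45 = -10778 - 1*136/45 = -10778 - 136/45 = -485146/45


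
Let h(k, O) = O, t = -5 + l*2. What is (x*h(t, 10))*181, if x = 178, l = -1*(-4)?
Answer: 322180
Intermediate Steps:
l = 4
t = 3 (t = -5 + 4*2 = -5 + 8 = 3)
(x*h(t, 10))*181 = (178*10)*181 = 1780*181 = 322180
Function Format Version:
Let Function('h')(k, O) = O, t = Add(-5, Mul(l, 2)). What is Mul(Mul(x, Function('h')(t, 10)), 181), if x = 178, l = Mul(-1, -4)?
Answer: 322180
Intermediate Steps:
l = 4
t = 3 (t = Add(-5, Mul(4, 2)) = Add(-5, 8) = 3)
Mul(Mul(x, Function('h')(t, 10)), 181) = Mul(Mul(178, 10), 181) = Mul(1780, 181) = 322180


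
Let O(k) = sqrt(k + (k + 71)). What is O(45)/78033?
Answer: sqrt(161)/78033 ≈ 0.00016261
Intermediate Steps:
O(k) = sqrt(71 + 2*k) (O(k) = sqrt(k + (71 + k)) = sqrt(71 + 2*k))
O(45)/78033 = sqrt(71 + 2*45)/78033 = sqrt(71 + 90)*(1/78033) = sqrt(161)*(1/78033) = sqrt(161)/78033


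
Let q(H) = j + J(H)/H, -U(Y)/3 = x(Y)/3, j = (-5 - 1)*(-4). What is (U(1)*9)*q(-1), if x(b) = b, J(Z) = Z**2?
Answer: -207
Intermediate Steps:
j = 24 (j = -6*(-4) = 24)
U(Y) = -Y (U(Y) = -3*Y/3 = -Y)
q(H) = 24 + H (q(H) = 24 + H**2/H = 24 + H)
(U(1)*9)*q(-1) = (-1*1*9)*(24 - 1) = -1*9*23 = -9*23 = -207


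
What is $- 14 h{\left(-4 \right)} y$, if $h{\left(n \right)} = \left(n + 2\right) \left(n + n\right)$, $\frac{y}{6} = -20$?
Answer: $26880$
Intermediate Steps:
$y = -120$ ($y = 6 \left(-20\right) = -120$)
$h{\left(n \right)} = 2 n \left(2 + n\right)$ ($h{\left(n \right)} = \left(2 + n\right) 2 n = 2 n \left(2 + n\right)$)
$- 14 h{\left(-4 \right)} y = - 14 \cdot 2 \left(-4\right) \left(2 - 4\right) \left(-120\right) = - 14 \cdot 2 \left(-4\right) \left(-2\right) \left(-120\right) = \left(-14\right) 16 \left(-120\right) = \left(-224\right) \left(-120\right) = 26880$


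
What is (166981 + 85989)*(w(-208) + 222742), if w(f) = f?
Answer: 56294425980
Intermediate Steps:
(166981 + 85989)*(w(-208) + 222742) = (166981 + 85989)*(-208 + 222742) = 252970*222534 = 56294425980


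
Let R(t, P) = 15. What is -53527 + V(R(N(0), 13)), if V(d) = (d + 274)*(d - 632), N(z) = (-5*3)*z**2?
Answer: -231840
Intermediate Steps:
N(z) = -15*z**2
V(d) = (-632 + d)*(274 + d) (V(d) = (274 + d)*(-632 + d) = (-632 + d)*(274 + d))
-53527 + V(R(N(0), 13)) = -53527 + (-173168 + 15**2 - 358*15) = -53527 + (-173168 + 225 - 5370) = -53527 - 178313 = -231840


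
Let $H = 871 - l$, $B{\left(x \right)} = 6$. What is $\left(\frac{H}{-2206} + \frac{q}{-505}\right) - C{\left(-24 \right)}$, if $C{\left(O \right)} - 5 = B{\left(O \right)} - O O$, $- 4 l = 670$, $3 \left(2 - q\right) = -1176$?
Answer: $\frac{1256066687}{2228060} \approx 563.75$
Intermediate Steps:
$q = 394$ ($q = 2 - -392 = 2 + 392 = 394$)
$l = - \frac{335}{2}$ ($l = \left(- \frac{1}{4}\right) 670 = - \frac{335}{2} \approx -167.5$)
$H = \frac{2077}{2}$ ($H = 871 - - \frac{335}{2} = 871 + \frac{335}{2} = \frac{2077}{2} \approx 1038.5$)
$C{\left(O \right)} = 11 - O^{2}$ ($C{\left(O \right)} = 5 - \left(-6 + O O\right) = 5 - \left(-6 + O^{2}\right) = 11 - O^{2}$)
$\left(\frac{H}{-2206} + \frac{q}{-505}\right) - C{\left(-24 \right)} = \left(\frac{2077}{2 \left(-2206\right)} + \frac{394}{-505}\right) - \left(11 - \left(-24\right)^{2}\right) = \left(\frac{2077}{2} \left(- \frac{1}{2206}\right) + 394 \left(- \frac{1}{505}\right)\right) - \left(11 - 576\right) = \left(- \frac{2077}{4412} - \frac{394}{505}\right) - \left(11 - 576\right) = - \frac{2787213}{2228060} - -565 = - \frac{2787213}{2228060} + 565 = \frac{1256066687}{2228060}$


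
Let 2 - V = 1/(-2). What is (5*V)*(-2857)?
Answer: -71425/2 ≈ -35713.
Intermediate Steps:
V = 5/2 (V = 2 - 1/(-2) = 2 - 1*(-½) = 2 + ½ = 5/2 ≈ 2.5000)
(5*V)*(-2857) = (5*(5/2))*(-2857) = (25/2)*(-2857) = -71425/2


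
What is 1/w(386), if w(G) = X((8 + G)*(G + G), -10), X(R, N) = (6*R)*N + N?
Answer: -1/18250090 ≈ -5.4794e-8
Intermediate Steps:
X(R, N) = N + 6*N*R (X(R, N) = 6*N*R + N = N + 6*N*R)
w(G) = -10 - 120*G*(8 + G) (w(G) = -10*(1 + 6*((8 + G)*(G + G))) = -10*(1 + 6*((8 + G)*(2*G))) = -10*(1 + 6*(2*G*(8 + G))) = -10*(1 + 12*G*(8 + G)) = -10 - 120*G*(8 + G))
1/w(386) = 1/(-10 - 120*386*(8 + 386)) = 1/(-10 - 120*386*394) = 1/(-10 - 18250080) = 1/(-18250090) = -1/18250090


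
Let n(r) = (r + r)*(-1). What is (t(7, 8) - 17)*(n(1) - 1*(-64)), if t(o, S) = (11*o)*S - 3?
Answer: 36952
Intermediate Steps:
t(o, S) = -3 + 11*S*o (t(o, S) = 11*S*o - 3 = -3 + 11*S*o)
n(r) = -2*r (n(r) = (2*r)*(-1) = -2*r)
(t(7, 8) - 17)*(n(1) - 1*(-64)) = ((-3 + 11*8*7) - 17)*(-2*1 - 1*(-64)) = ((-3 + 616) - 17)*(-2 + 64) = (613 - 17)*62 = 596*62 = 36952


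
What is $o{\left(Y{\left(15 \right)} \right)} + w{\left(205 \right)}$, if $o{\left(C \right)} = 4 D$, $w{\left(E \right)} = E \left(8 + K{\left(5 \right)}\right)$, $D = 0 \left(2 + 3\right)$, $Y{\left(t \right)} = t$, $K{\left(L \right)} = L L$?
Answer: $6765$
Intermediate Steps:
$K{\left(L \right)} = L^{2}$
$D = 0$ ($D = 0 \cdot 5 = 0$)
$w{\left(E \right)} = 33 E$ ($w{\left(E \right)} = E \left(8 + 5^{2}\right) = E \left(8 + 25\right) = E 33 = 33 E$)
$o{\left(C \right)} = 0$ ($o{\left(C \right)} = 4 \cdot 0 = 0$)
$o{\left(Y{\left(15 \right)} \right)} + w{\left(205 \right)} = 0 + 33 \cdot 205 = 0 + 6765 = 6765$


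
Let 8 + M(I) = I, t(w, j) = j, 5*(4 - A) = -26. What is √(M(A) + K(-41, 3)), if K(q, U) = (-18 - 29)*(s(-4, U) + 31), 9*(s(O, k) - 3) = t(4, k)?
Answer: 19*I*√1005/15 ≈ 40.156*I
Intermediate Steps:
A = 46/5 (A = 4 - ⅕*(-26) = 4 + 26/5 = 46/5 ≈ 9.2000)
M(I) = -8 + I
s(O, k) = 3 + k/9
K(q, U) = -1598 - 47*U/9 (K(q, U) = (-18 - 29)*((3 + U/9) + 31) = -47*(34 + U/9) = -1598 - 47*U/9)
√(M(A) + K(-41, 3)) = √((-8 + 46/5) + (-1598 - 47/9*3)) = √(6/5 + (-1598 - 47/3)) = √(6/5 - 4841/3) = √(-24187/15) = 19*I*√1005/15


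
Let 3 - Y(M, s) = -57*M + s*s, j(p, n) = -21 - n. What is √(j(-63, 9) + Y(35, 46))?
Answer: 2*I*√37 ≈ 12.166*I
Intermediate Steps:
Y(M, s) = 3 - s² + 57*M (Y(M, s) = 3 - (-57*M + s*s) = 3 - (-57*M + s²) = 3 - (s² - 57*M) = 3 + (-s² + 57*M) = 3 - s² + 57*M)
√(j(-63, 9) + Y(35, 46)) = √((-21 - 1*9) + (3 - 1*46² + 57*35)) = √((-21 - 9) + (3 - 1*2116 + 1995)) = √(-30 + (3 - 2116 + 1995)) = √(-30 - 118) = √(-148) = 2*I*√37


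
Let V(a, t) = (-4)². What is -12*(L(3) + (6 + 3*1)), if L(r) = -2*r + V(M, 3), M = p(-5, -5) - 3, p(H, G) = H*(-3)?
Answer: -228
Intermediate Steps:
p(H, G) = -3*H
M = 12 (M = -3*(-5) - 3 = 15 - 3 = 12)
V(a, t) = 16
L(r) = 16 - 2*r (L(r) = -2*r + 16 = 16 - 2*r)
-12*(L(3) + (6 + 3*1)) = -12*((16 - 2*3) + (6 + 3*1)) = -12*((16 - 6) + (6 + 3)) = -12*(10 + 9) = -12*19 = -228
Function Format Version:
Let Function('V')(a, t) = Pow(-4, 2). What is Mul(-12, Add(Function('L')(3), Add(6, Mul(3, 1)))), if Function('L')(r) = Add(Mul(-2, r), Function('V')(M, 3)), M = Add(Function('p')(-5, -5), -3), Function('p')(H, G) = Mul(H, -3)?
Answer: -228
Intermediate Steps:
Function('p')(H, G) = Mul(-3, H)
M = 12 (M = Add(Mul(-3, -5), -3) = Add(15, -3) = 12)
Function('V')(a, t) = 16
Function('L')(r) = Add(16, Mul(-2, r)) (Function('L')(r) = Add(Mul(-2, r), 16) = Add(16, Mul(-2, r)))
Mul(-12, Add(Function('L')(3), Add(6, Mul(3, 1)))) = Mul(-12, Add(Add(16, Mul(-2, 3)), Add(6, Mul(3, 1)))) = Mul(-12, Add(Add(16, -6), Add(6, 3))) = Mul(-12, Add(10, 9)) = Mul(-12, 19) = -228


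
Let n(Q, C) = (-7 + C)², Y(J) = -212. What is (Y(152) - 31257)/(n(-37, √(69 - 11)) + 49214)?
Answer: -1552082549/2432549673 - 440566*√58/2432549673 ≈ -0.63943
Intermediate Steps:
(Y(152) - 31257)/(n(-37, √(69 - 11)) + 49214) = (-212 - 31257)/((-7 + √(69 - 11))² + 49214) = -31469/((-7 + √58)² + 49214) = -31469/(49214 + (-7 + √58)²)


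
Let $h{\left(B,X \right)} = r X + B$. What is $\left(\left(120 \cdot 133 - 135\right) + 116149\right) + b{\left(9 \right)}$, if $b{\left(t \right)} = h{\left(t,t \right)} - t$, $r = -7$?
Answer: $131911$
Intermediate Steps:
$h{\left(B,X \right)} = B - 7 X$ ($h{\left(B,X \right)} = - 7 X + B = B - 7 X$)
$b{\left(t \right)} = - 7 t$ ($b{\left(t \right)} = \left(t - 7 t\right) - t = - 6 t - t = - 7 t$)
$\left(\left(120 \cdot 133 - 135\right) + 116149\right) + b{\left(9 \right)} = \left(\left(120 \cdot 133 - 135\right) + 116149\right) - 63 = \left(\left(15960 - 135\right) + 116149\right) - 63 = \left(15825 + 116149\right) - 63 = 131974 - 63 = 131911$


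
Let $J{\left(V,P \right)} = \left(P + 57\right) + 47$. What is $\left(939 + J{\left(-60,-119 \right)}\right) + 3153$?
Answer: $4077$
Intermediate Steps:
$J{\left(V,P \right)} = 104 + P$ ($J{\left(V,P \right)} = \left(57 + P\right) + 47 = 104 + P$)
$\left(939 + J{\left(-60,-119 \right)}\right) + 3153 = \left(939 + \left(104 - 119\right)\right) + 3153 = \left(939 - 15\right) + 3153 = 924 + 3153 = 4077$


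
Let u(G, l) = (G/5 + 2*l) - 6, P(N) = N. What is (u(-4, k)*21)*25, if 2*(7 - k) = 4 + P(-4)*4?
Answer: 10080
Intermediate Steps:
k = 13 (k = 7 - (4 - 4*4)/2 = 7 - (4 - 16)/2 = 7 - ½*(-12) = 7 + 6 = 13)
u(G, l) = -6 + 2*l + G/5 (u(G, l) = (G/5 + 2*l) - 6 = (2*l + G/5) - 6 = -6 + 2*l + G/5)
(u(-4, k)*21)*25 = ((-6 + 2*13 + (⅕)*(-4))*21)*25 = ((-6 + 26 - ⅘)*21)*25 = ((96/5)*21)*25 = (2016/5)*25 = 10080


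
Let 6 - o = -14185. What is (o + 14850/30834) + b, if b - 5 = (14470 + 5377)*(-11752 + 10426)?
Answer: -15018970471/571 ≈ -2.6303e+7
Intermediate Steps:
o = 14191 (o = 6 - 1*(-14185) = 6 + 14185 = 14191)
b = -26317117 (b = 5 + (14470 + 5377)*(-11752 + 10426) = 5 + 19847*(-1326) = 5 - 26317122 = -26317117)
(o + 14850/30834) + b = (14191 + 14850/30834) - 26317117 = (14191 + 14850*(1/30834)) - 26317117 = (14191 + 275/571) - 26317117 = 8103336/571 - 26317117 = -15018970471/571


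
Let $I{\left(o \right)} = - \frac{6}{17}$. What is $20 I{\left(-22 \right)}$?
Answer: $- \frac{120}{17} \approx -7.0588$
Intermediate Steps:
$I{\left(o \right)} = - \frac{6}{17}$ ($I{\left(o \right)} = \left(-6\right) \frac{1}{17} = - \frac{6}{17}$)
$20 I{\left(-22 \right)} = 20 \left(- \frac{6}{17}\right) = - \frac{120}{17}$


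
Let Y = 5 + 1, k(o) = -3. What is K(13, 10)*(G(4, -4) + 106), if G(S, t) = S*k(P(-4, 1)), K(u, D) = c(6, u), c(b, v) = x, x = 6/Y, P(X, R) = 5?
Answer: 94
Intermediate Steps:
Y = 6
x = 1 (x = 6/6 = 6*(1/6) = 1)
c(b, v) = 1
K(u, D) = 1
G(S, t) = -3*S (G(S, t) = S*(-3) = -3*S)
K(13, 10)*(G(4, -4) + 106) = 1*(-3*4 + 106) = 1*(-12 + 106) = 1*94 = 94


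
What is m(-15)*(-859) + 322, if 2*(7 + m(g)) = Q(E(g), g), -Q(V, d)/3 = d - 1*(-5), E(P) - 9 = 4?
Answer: -6550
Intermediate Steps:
E(P) = 13 (E(P) = 9 + 4 = 13)
Q(V, d) = -15 - 3*d (Q(V, d) = -3*(d - 1*(-5)) = -3*(d + 5) = -3*(5 + d) = -15 - 3*d)
m(g) = -29/2 - 3*g/2 (m(g) = -7 + (-15 - 3*g)/2 = -7 + (-15/2 - 3*g/2) = -29/2 - 3*g/2)
m(-15)*(-859) + 322 = (-29/2 - 3/2*(-15))*(-859) + 322 = (-29/2 + 45/2)*(-859) + 322 = 8*(-859) + 322 = -6872 + 322 = -6550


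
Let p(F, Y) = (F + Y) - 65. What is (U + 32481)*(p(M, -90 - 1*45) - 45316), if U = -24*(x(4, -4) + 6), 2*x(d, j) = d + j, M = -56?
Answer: -1473661764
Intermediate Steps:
x(d, j) = d/2 + j/2 (x(d, j) = (d + j)/2 = d/2 + j/2)
p(F, Y) = -65 + F + Y
U = -144 (U = -24*(((1/2)*4 + (1/2)*(-4)) + 6) = -24*((2 - 2) + 6) = -24*(0 + 6) = -24*6 = -144)
(U + 32481)*(p(M, -90 - 1*45) - 45316) = (-144 + 32481)*((-65 - 56 + (-90 - 1*45)) - 45316) = 32337*((-65 - 56 + (-90 - 45)) - 45316) = 32337*((-65 - 56 - 135) - 45316) = 32337*(-256 - 45316) = 32337*(-45572) = -1473661764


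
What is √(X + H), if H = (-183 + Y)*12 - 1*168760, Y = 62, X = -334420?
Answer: 2*I*√126158 ≈ 710.38*I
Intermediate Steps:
H = -170212 (H = (-183 + 62)*12 - 1*168760 = -121*12 - 168760 = -1452 - 168760 = -170212)
√(X + H) = √(-334420 - 170212) = √(-504632) = 2*I*√126158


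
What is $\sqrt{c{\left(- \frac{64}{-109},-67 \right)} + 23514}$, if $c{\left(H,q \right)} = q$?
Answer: $\sqrt{23447} \approx 153.12$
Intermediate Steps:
$\sqrt{c{\left(- \frac{64}{-109},-67 \right)} + 23514} = \sqrt{-67 + 23514} = \sqrt{23447}$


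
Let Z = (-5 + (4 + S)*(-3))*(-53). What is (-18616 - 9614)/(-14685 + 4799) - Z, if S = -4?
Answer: -1295780/4943 ≈ -262.14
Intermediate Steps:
Z = 265 (Z = (-5 + (4 - 4)*(-3))*(-53) = (-5 + 0*(-3))*(-53) = (-5 + 0)*(-53) = -5*(-53) = 265)
(-18616 - 9614)/(-14685 + 4799) - Z = (-18616 - 9614)/(-14685 + 4799) - 1*265 = -28230/(-9886) - 265 = -28230*(-1/9886) - 265 = 14115/4943 - 265 = -1295780/4943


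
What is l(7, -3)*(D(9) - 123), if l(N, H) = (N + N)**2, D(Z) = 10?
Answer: -22148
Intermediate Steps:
l(N, H) = 4*N**2 (l(N, H) = (2*N)**2 = 4*N**2)
l(7, -3)*(D(9) - 123) = (4*7**2)*(10 - 123) = (4*49)*(-113) = 196*(-113) = -22148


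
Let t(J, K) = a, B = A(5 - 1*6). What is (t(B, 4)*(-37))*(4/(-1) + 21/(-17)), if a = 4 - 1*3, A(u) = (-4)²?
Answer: 3293/17 ≈ 193.71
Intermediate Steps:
A(u) = 16
a = 1 (a = 4 - 3 = 1)
B = 16
t(J, K) = 1
(t(B, 4)*(-37))*(4/(-1) + 21/(-17)) = (1*(-37))*(4/(-1) + 21/(-17)) = -37*(4*(-1) + 21*(-1/17)) = -37*(-4 - 21/17) = -37*(-89/17) = 3293/17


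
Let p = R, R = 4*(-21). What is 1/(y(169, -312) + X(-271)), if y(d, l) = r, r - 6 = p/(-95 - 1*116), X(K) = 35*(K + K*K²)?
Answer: -211/146982043720 ≈ -1.4355e-9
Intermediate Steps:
R = -84
p = -84
X(K) = 35*K + 35*K³ (X(K) = 35*(K + K³) = 35*K + 35*K³)
r = 1350/211 (r = 6 - 84/(-95 - 1*116) = 6 - 84/(-95 - 116) = 6 - 84/(-211) = 6 - 84*(-1/211) = 6 + 84/211 = 1350/211 ≈ 6.3981)
y(d, l) = 1350/211
1/(y(169, -312) + X(-271)) = 1/(1350/211 + 35*(-271)*(1 + (-271)²)) = 1/(1350/211 + 35*(-271)*(1 + 73441)) = 1/(1350/211 + 35*(-271)*73442) = 1/(1350/211 - 696597370) = 1/(-146982043720/211) = -211/146982043720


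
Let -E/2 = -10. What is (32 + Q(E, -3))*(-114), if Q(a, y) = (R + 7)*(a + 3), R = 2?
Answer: -27246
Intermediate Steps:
E = 20 (E = -2*(-10) = 20)
Q(a, y) = 27 + 9*a (Q(a, y) = (2 + 7)*(a + 3) = 9*(3 + a) = 27 + 9*a)
(32 + Q(E, -3))*(-114) = (32 + (27 + 9*20))*(-114) = (32 + (27 + 180))*(-114) = (32 + 207)*(-114) = 239*(-114) = -27246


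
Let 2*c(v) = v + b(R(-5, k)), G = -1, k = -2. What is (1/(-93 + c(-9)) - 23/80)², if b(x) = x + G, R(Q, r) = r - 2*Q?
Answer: 1256641/14137600 ≈ 0.088886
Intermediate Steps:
b(x) = -1 + x (b(x) = x - 1 = -1 + x)
c(v) = 7/2 + v/2 (c(v) = (v + (-1 + (-2 - 2*(-5))))/2 = (v + (-1 + (-2 + 10)))/2 = (v + (-1 + 8))/2 = (v + 7)/2 = (7 + v)/2 = 7/2 + v/2)
(1/(-93 + c(-9)) - 23/80)² = (1/(-93 + (7/2 + (½)*(-9))) - 23/80)² = (1/(-93 + (7/2 - 9/2)) - 23*1/80)² = (1/(-93 - 1) - 23/80)² = (1/(-94) - 23/80)² = (-1/94 - 23/80)² = (-1121/3760)² = 1256641/14137600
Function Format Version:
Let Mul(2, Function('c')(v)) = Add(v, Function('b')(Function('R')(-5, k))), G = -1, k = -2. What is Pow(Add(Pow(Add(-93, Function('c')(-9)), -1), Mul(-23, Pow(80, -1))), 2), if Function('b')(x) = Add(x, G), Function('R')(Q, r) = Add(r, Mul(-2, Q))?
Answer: Rational(1256641, 14137600) ≈ 0.088886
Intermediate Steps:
Function('b')(x) = Add(-1, x) (Function('b')(x) = Add(x, -1) = Add(-1, x))
Function('c')(v) = Add(Rational(7, 2), Mul(Rational(1, 2), v)) (Function('c')(v) = Mul(Rational(1, 2), Add(v, Add(-1, Add(-2, Mul(-2, -5))))) = Mul(Rational(1, 2), Add(v, Add(-1, Add(-2, 10)))) = Mul(Rational(1, 2), Add(v, Add(-1, 8))) = Mul(Rational(1, 2), Add(v, 7)) = Mul(Rational(1, 2), Add(7, v)) = Add(Rational(7, 2), Mul(Rational(1, 2), v)))
Pow(Add(Pow(Add(-93, Function('c')(-9)), -1), Mul(-23, Pow(80, -1))), 2) = Pow(Add(Pow(Add(-93, Add(Rational(7, 2), Mul(Rational(1, 2), -9))), -1), Mul(-23, Pow(80, -1))), 2) = Pow(Add(Pow(Add(-93, Add(Rational(7, 2), Rational(-9, 2))), -1), Mul(-23, Rational(1, 80))), 2) = Pow(Add(Pow(Add(-93, -1), -1), Rational(-23, 80)), 2) = Pow(Add(Pow(-94, -1), Rational(-23, 80)), 2) = Pow(Add(Rational(-1, 94), Rational(-23, 80)), 2) = Pow(Rational(-1121, 3760), 2) = Rational(1256641, 14137600)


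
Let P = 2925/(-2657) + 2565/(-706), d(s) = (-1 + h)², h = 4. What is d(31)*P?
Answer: -79922295/1875842 ≈ -42.606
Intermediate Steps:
d(s) = 9 (d(s) = (-1 + 4)² = 3² = 9)
P = -8880255/1875842 (P = 2925*(-1/2657) + 2565*(-1/706) = -2925/2657 - 2565/706 = -8880255/1875842 ≈ -4.7340)
d(31)*P = 9*(-8880255/1875842) = -79922295/1875842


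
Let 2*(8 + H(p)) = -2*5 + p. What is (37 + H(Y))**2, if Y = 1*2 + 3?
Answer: 2809/4 ≈ 702.25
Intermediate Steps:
Y = 5 (Y = 2 + 3 = 5)
H(p) = -13 + p/2 (H(p) = -8 + (-2*5 + p)/2 = -8 + (-10 + p)/2 = -8 + (-5 + p/2) = -13 + p/2)
(37 + H(Y))**2 = (37 + (-13 + (1/2)*5))**2 = (37 + (-13 + 5/2))**2 = (37 - 21/2)**2 = (53/2)**2 = 2809/4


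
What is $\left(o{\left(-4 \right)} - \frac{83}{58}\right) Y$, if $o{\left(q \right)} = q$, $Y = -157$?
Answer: $\frac{49455}{58} \approx 852.67$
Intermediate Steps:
$\left(o{\left(-4 \right)} - \frac{83}{58}\right) Y = \left(-4 - \frac{83}{58}\right) \left(-157\right) = \left(- \frac{315}{58}\right) \left(-157\right) = \frac{49455}{58}$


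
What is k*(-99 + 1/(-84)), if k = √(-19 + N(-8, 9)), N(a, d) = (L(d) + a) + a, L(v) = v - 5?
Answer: -8317*I*√31/84 ≈ -551.28*I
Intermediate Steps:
L(v) = -5 + v
N(a, d) = -5 + d + 2*a (N(a, d) = ((-5 + d) + a) + a = (-5 + a + d) + a = -5 + d + 2*a)
k = I*√31 (k = √(-19 + (-5 + 9 + 2*(-8))) = √(-19 + (-5 + 9 - 16)) = √(-19 - 12) = √(-31) = I*√31 ≈ 5.5678*I)
k*(-99 + 1/(-84)) = (I*√31)*(-99 + 1/(-84)) = (I*√31)*(-99 - 1/84) = (I*√31)*(-8317/84) = -8317*I*√31/84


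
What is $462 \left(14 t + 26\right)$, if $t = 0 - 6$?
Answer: $-26796$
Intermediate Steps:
$t = -6$
$462 \left(14 t + 26\right) = 462 \left(14 \left(-6\right) + 26\right) = 462 \left(-84 + 26\right) = 462 \left(-58\right) = -26796$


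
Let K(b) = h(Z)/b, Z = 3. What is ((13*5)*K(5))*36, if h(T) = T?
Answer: 1404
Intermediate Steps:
K(b) = 3/b
((13*5)*K(5))*36 = ((13*5)*(3/5))*36 = (65*(3*(1/5)))*36 = (65*(3/5))*36 = 39*36 = 1404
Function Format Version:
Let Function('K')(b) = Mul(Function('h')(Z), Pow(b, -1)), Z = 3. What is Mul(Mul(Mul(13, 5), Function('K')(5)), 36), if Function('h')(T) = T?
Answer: 1404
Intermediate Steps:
Function('K')(b) = Mul(3, Pow(b, -1))
Mul(Mul(Mul(13, 5), Function('K')(5)), 36) = Mul(Mul(Mul(13, 5), Mul(3, Pow(5, -1))), 36) = Mul(Mul(65, Mul(3, Rational(1, 5))), 36) = Mul(Mul(65, Rational(3, 5)), 36) = Mul(39, 36) = 1404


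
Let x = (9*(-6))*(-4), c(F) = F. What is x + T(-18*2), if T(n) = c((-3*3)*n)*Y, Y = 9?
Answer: 3132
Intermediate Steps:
T(n) = -81*n (T(n) = ((-3*3)*n)*9 = -9*n*9 = -81*n)
x = 216 (x = -54*(-4) = 216)
x + T(-18*2) = 216 - (-1458)*2 = 216 - 81*(-36) = 216 + 2916 = 3132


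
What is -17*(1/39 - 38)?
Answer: 25177/39 ≈ 645.56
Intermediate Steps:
-17*(1/39 - 38) = -17*(-1481/39) = 25177/39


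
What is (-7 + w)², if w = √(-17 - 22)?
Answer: (7 - I*√39)² ≈ 10.0 - 87.43*I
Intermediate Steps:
w = I*√39 (w = √(-39) = I*√39 ≈ 6.245*I)
(-7 + w)² = (-7 + I*√39)²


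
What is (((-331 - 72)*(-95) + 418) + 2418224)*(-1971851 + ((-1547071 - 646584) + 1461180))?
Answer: -6644331566202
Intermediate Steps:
(((-331 - 72)*(-95) + 418) + 2418224)*(-1971851 + ((-1547071 - 646584) + 1461180)) = ((-403*(-95) + 418) + 2418224)*(-1971851 + (-2193655 + 1461180)) = ((38285 + 418) + 2418224)*(-1971851 - 732475) = (38703 + 2418224)*(-2704326) = 2456927*(-2704326) = -6644331566202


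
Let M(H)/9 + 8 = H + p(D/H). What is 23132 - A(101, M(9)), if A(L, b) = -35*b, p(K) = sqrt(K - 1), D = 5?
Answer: 23447 + 210*I ≈ 23447.0 + 210.0*I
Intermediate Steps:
p(K) = sqrt(-1 + K)
M(H) = -72 + 9*H + 9*sqrt(-1 + 5/H) (M(H) = -72 + 9*(H + sqrt(-1 + 5/H)) = -72 + (9*H + 9*sqrt(-1 + 5/H)) = -72 + 9*H + 9*sqrt(-1 + 5/H))
23132 - A(101, M(9)) = 23132 - (-35)*(-72 + 9*9 + 9*sqrt((5 - 1*9)/9)) = 23132 - (-35)*(-72 + 81 + 9*sqrt((5 - 9)/9)) = 23132 - (-35)*(-72 + 81 + 9*sqrt((1/9)*(-4))) = 23132 - (-35)*(-72 + 81 + 9*sqrt(-4/9)) = 23132 - (-35)*(-72 + 81 + 9*(2*I/3)) = 23132 - (-35)*(-72 + 81 + 6*I) = 23132 - (-35)*(9 + 6*I) = 23132 - (-315 - 210*I) = 23132 + (315 + 210*I) = 23447 + 210*I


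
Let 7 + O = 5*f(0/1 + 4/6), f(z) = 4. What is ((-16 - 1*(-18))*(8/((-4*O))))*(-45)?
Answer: 180/13 ≈ 13.846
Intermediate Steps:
O = 13 (O = -7 + 5*4 = -7 + 20 = 13)
((-16 - 1*(-18))*(8/((-4*O))))*(-45) = ((-16 - 1*(-18))*(8/((-4*13))))*(-45) = ((-16 + 18)*(8/(-52)))*(-45) = (2*(8*(-1/52)))*(-45) = (2*(-2/13))*(-45) = -4/13*(-45) = 180/13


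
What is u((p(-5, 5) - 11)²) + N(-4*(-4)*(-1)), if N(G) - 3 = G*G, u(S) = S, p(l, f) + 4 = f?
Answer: 359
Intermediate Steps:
p(l, f) = -4 + f
N(G) = 3 + G² (N(G) = 3 + G*G = 3 + G²)
u((p(-5, 5) - 11)²) + N(-4*(-4)*(-1)) = ((-4 + 5) - 11)² + (3 + (-4*(-4)*(-1))²) = (1 - 11)² + (3 + (16*(-1))²) = (-10)² + (3 + (-16)²) = 100 + (3 + 256) = 100 + 259 = 359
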